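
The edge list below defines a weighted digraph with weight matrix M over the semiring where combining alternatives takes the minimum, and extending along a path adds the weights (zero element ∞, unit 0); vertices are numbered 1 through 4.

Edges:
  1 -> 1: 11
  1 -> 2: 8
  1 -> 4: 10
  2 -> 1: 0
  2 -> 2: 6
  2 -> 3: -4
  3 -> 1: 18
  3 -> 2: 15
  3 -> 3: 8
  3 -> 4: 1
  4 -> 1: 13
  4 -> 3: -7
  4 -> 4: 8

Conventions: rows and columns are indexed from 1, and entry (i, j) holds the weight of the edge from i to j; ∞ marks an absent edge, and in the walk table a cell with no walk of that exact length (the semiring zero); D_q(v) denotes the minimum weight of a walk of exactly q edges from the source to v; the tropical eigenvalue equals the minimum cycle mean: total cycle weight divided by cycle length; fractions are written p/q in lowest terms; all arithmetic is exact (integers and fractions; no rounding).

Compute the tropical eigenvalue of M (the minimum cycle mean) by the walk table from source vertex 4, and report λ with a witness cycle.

q=0: [∞, ∞, ∞, 0]
q=1: [13, ∞, -7, 8]
q=2: [11, 8, 1, -6]
q=3: [7, 14, -13, 2]
q=4: [5, 2, -5, -12]
Optimal cycle mean attained by: cycle 3->4->3, total 1 + (-7), length 2.
Answer: λ = -3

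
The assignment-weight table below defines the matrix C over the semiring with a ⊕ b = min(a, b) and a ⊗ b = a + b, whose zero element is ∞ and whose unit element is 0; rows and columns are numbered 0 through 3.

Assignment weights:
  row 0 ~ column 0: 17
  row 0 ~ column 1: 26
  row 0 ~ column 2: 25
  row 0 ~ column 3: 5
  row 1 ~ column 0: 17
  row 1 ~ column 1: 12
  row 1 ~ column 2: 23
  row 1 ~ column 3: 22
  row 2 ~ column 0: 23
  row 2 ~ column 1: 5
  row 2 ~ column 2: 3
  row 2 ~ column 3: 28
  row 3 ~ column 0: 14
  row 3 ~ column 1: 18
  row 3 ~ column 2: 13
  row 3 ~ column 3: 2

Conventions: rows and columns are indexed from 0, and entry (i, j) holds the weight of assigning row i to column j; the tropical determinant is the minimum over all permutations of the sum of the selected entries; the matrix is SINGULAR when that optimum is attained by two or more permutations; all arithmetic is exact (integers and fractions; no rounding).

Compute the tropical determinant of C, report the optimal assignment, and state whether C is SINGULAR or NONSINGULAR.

σ = (0, 1, 2, 3): 17 + 12 + 3 + 2 = 34
σ = (0, 1, 3, 2): 17 + 12 + 28 + 13 = 70
σ = (0, 2, 1, 3): 17 + 23 + 5 + 2 = 47
σ = (0, 2, 3, 1): 17 + 23 + 28 + 18 = 86
σ = (0, 3, 1, 2): 17 + 22 + 5 + 13 = 57
σ = (0, 3, 2, 1): 17 + 22 + 3 + 18 = 60
σ = (1, 0, 2, 3): 26 + 17 + 3 + 2 = 48
σ = (1, 0, 3, 2): 26 + 17 + 28 + 13 = 84
σ = (1, 2, 0, 3): 26 + 23 + 23 + 2 = 74
σ = (1, 2, 3, 0): 26 + 23 + 28 + 14 = 91
σ = (1, 3, 0, 2): 26 + 22 + 23 + 13 = 84
σ = (1, 3, 2, 0): 26 + 22 + 3 + 14 = 65
σ = (2, 0, 1, 3): 25 + 17 + 5 + 2 = 49
σ = (2, 0, 3, 1): 25 + 17 + 28 + 18 = 88
σ = (2, 1, 0, 3): 25 + 12 + 23 + 2 = 62
σ = (2, 1, 3, 0): 25 + 12 + 28 + 14 = 79
σ = (2, 3, 0, 1): 25 + 22 + 23 + 18 = 88
σ = (2, 3, 1, 0): 25 + 22 + 5 + 14 = 66
σ = (3, 0, 1, 2): 5 + 17 + 5 + 13 = 40
σ = (3, 0, 2, 1): 5 + 17 + 3 + 18 = 43
σ = (3, 1, 0, 2): 5 + 12 + 23 + 13 = 53
σ = (3, 1, 2, 0): 5 + 12 + 3 + 14 = 34
σ = (3, 2, 0, 1): 5 + 23 + 23 + 18 = 69
σ = (3, 2, 1, 0): 5 + 23 + 5 + 14 = 47
Optimal value attained by: σ = (0, 1, 2, 3).
Answer: det⊕(C) = 34; verdict: SINGULAR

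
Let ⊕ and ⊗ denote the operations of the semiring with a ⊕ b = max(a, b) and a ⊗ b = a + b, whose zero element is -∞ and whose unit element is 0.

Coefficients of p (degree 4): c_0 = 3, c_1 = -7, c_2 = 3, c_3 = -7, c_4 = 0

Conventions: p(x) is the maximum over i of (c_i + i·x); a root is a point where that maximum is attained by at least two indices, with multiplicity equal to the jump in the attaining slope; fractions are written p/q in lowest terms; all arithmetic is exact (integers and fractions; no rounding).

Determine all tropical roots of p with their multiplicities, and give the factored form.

hull edge (i=0, c=3) to (i=2, c=3): slope 0, span 2
hull edge (i=2, c=3) to (i=4, c=0): slope -3/2, span 2
Factored form: p(x) = 0 ⊗ (x ⊕ 0) ⊗ (x ⊕ 0) ⊗ (x ⊕ 3/2) ⊗ (x ⊕ 3/2)
Answer: roots = 0 (mult 2), 3/2 (mult 2)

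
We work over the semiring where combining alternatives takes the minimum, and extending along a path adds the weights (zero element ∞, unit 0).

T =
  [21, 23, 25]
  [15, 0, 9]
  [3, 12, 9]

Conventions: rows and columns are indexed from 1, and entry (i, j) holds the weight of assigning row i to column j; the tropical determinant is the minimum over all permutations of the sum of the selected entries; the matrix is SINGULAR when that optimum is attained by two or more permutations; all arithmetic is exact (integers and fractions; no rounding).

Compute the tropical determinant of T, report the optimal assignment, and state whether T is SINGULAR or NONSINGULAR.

σ = (1, 2, 3): 21 + 0 + 9 = 30
σ = (1, 3, 2): 21 + 9 + 12 = 42
σ = (2, 1, 3): 23 + 15 + 9 = 47
σ = (2, 3, 1): 23 + 9 + 3 = 35
σ = (3, 1, 2): 25 + 15 + 12 = 52
σ = (3, 2, 1): 25 + 0 + 3 = 28
Optimal value attained by: σ = (3, 2, 1).
Answer: det⊕(T) = 28; verdict: NONSINGULAR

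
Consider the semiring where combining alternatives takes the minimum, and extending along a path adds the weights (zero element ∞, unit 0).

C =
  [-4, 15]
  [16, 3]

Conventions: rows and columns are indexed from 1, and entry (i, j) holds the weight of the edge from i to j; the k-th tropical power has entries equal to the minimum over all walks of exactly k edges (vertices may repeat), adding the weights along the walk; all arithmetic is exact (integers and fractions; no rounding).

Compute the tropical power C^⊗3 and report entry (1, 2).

C^⊗2:
  [-8, 11]
  [12, 6]
C^⊗3:
  [-12, 7]
  [8, 9]
Key observation: the optimum is the walk 1->1->1->2, with weight (-4) + (-4) + 15 = 7.
Optimal value attained by: walk 1->1->1->2.
Answer: (C^⊗3)[1][2] = 7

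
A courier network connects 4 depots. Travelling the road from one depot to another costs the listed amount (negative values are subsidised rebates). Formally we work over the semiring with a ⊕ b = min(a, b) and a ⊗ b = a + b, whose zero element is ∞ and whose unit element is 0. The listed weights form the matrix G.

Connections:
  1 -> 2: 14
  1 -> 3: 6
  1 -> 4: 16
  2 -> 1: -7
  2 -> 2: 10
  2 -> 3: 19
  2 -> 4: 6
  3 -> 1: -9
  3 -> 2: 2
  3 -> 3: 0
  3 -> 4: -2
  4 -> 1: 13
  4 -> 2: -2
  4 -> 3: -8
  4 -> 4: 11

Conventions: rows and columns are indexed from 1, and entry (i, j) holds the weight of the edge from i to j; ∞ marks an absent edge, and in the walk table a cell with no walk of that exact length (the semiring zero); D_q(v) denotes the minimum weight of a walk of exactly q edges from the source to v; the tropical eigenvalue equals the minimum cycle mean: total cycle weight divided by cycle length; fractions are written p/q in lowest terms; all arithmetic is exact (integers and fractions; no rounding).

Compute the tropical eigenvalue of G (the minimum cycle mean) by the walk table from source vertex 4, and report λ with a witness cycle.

q=0: [∞, ∞, ∞, 0]
q=1: [13, -2, -8, 11]
q=2: [-17, -6, -8, -10]
q=3: [-17, -12, -18, -10]
q=4: [-27, -16, -18, -20]
Optimal cycle mean attained by: cycle 3->4->3, total (-2) + (-8), length 2.
Answer: λ = -5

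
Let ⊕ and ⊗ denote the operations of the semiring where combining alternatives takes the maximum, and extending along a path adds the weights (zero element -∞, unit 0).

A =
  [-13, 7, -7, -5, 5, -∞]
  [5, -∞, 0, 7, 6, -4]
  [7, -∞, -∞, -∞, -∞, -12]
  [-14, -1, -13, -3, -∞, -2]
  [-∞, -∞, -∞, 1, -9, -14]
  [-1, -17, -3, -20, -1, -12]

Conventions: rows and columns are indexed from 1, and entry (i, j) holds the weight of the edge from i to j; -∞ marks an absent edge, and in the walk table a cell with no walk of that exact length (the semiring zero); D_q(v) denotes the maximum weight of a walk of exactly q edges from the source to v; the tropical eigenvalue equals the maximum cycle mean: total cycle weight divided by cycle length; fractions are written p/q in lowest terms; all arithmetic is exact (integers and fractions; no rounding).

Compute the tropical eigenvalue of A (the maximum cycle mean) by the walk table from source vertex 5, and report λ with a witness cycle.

q=0: [-∞, -∞, -∞, -∞, 0, -∞]
q=1: [-∞, -∞, -∞, 1, -9, -14]
q=2: [-13, 0, -12, -2, -15, -1]
q=3: [5, -3, 0, 7, 6, -4]
q=4: [7, 12, -2, 7, 10, 5]
q=5: [17, 14, 12, 19, 18, 8]
q=6: [19, 24, 14, 21, 22, 17]
Optimal cycle mean attained by: cycle 1->2->1, total 7 + 5, length 2.
Answer: λ = 6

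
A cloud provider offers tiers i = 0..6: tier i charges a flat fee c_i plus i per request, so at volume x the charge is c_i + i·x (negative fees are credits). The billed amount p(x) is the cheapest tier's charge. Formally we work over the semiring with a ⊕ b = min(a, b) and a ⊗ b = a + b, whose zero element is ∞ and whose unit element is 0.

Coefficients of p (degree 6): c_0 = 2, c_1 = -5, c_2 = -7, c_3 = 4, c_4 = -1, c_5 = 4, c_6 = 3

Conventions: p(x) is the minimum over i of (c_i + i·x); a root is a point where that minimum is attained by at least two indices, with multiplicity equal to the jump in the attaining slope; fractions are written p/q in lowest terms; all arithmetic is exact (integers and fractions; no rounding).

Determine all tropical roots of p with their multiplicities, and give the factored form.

hull edge (i=0, c=2) to (i=1, c=-5): slope -7, span 1
hull edge (i=1, c=-5) to (i=2, c=-7): slope -2, span 1
hull edge (i=2, c=-7) to (i=6, c=3): slope 5/2, span 4
Factored form: p(x) = 3 ⊗ (x ⊕ (-5/2)) ⊗ (x ⊕ (-5/2)) ⊗ (x ⊕ (-5/2)) ⊗ (x ⊕ (-5/2)) ⊗ (x ⊕ 2) ⊗ (x ⊕ 7)
Answer: roots = -5/2 (mult 4), 2 (mult 1), 7 (mult 1)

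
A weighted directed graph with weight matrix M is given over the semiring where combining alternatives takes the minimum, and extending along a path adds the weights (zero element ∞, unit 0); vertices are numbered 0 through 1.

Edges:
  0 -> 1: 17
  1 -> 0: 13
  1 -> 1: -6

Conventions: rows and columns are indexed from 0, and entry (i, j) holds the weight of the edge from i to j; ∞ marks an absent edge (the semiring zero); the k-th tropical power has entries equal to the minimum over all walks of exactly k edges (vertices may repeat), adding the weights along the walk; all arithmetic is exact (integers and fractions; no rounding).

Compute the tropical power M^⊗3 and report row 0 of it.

M^⊗2:
  [30, 11]
  [7, -12]
M^⊗3:
  [24, 5]
  [1, -18]
Answer: row 0 of M^⊗3 = [24, 5]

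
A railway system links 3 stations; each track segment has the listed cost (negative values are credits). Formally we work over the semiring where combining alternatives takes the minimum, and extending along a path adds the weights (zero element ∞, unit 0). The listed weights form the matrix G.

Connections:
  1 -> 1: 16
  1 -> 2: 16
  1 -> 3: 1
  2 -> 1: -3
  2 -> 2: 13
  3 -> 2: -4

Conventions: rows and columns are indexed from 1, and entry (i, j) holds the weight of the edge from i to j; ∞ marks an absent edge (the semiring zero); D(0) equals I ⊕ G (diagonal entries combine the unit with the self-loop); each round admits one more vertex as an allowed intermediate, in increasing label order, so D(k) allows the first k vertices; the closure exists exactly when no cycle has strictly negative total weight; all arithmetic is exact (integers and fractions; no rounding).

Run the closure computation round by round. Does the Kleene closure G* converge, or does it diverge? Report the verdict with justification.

D(0):
  [0, 16, 1]
  [-3, 0, ∞]
  [∞, -4, 0]
D(1):
  [0, 16, 1]
  [-3, 0, -2]
  [∞, -4, 0]
Detection: at round 2, diagonal entry (3, 3) turns strictly negative.
Key observation: the cycle 3->2->1->3 has total weight (-4) + (-3) + 1, which is strictly negative.
Answer: DIVERGES — negative cycle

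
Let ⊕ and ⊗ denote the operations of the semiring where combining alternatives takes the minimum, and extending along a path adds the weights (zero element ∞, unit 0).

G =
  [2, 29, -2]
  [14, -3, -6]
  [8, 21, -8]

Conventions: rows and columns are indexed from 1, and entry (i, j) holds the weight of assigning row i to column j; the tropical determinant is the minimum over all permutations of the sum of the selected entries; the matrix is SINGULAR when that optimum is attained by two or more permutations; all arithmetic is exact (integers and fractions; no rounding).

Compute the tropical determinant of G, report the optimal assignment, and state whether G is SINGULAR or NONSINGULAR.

σ = (1, 2, 3): 2 + (-3) + (-8) = -9
σ = (1, 3, 2): 2 + (-6) + 21 = 17
σ = (2, 1, 3): 29 + 14 + (-8) = 35
σ = (2, 3, 1): 29 + (-6) + 8 = 31
σ = (3, 1, 2): (-2) + 14 + 21 = 33
σ = (3, 2, 1): (-2) + (-3) + 8 = 3
Optimal value attained by: σ = (1, 2, 3).
Answer: det⊕(G) = -9; verdict: NONSINGULAR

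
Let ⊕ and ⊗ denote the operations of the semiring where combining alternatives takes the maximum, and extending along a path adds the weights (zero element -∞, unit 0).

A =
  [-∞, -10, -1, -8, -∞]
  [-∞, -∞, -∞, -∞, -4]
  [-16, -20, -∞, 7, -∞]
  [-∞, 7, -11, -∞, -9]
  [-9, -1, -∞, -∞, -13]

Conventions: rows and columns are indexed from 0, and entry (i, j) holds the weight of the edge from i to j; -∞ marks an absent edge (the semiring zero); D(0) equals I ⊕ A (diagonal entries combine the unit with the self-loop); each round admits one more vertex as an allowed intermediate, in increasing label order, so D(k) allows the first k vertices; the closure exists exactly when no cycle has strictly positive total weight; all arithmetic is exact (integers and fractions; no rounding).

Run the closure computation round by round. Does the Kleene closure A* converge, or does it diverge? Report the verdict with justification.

D(0):
  [0, -10, -1, -8, -∞]
  [-∞, 0, -∞, -∞, -4]
  [-16, -20, 0, 7, -∞]
  [-∞, 7, -11, 0, -9]
  [-9, -1, -∞, -∞, 0]
D(1):
  [0, -10, -1, -8, -∞]
  [-∞, 0, -∞, -∞, -4]
  [-16, -20, 0, 7, -∞]
  [-∞, 7, -11, 0, -9]
  [-9, -1, -10, -17, 0]
D(2):
  [0, -10, -1, -8, -14]
  [-∞, 0, -∞, -∞, -4]
  [-16, -20, 0, 7, -24]
  [-∞, 7, -11, 0, 3]
  [-9, -1, -10, -17, 0]
D(3):
  [0, -10, -1, 6, -14]
  [-∞, 0, -∞, -∞, -4]
  [-16, -20, 0, 7, -24]
  [-27, 7, -11, 0, 3]
  [-9, -1, -10, -3, 0]
D(4):
  [0, 13, -1, 6, 9]
  [-∞, 0, -∞, -∞, -4]
  [-16, 14, 0, 7, 10]
  [-27, 7, -11, 0, 3]
  [-9, 4, -10, -3, 0]
D(5):
  [0, 13, -1, 6, 9]
  [-13, 0, -14, -7, -4]
  [1, 14, 0, 7, 10]
  [-6, 7, -7, 0, 3]
  [-9, 4, -10, -3, 0]
Key observation: every diagonal entry stays at the unit through all rounds, so no improving cycle exists.
Answer: CONVERGES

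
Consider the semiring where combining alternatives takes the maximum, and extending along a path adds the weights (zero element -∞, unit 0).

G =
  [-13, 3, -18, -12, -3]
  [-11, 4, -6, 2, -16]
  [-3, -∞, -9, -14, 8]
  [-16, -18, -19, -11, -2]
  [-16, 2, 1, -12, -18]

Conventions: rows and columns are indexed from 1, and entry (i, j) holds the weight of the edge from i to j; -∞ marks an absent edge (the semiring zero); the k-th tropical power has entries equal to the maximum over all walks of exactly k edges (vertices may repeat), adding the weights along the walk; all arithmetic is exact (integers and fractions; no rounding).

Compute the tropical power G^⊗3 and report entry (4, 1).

G^⊗2:
  [-8, 7, -2, 5, -10]
  [-7, 8, -2, 6, 2]
  [-8, 10, 9, -4, -1]
  [-18, 0, -1, -14, -11]
  [-2, 6, -4, 4, 9]
G^⊗3:
  [-4, 11, 1, 9, 6]
  [-3, 12, 3, 10, 6]
  [6, 14, 4, 12, 17]
  [-4, 4, -6, 2, 7]
  [-5, 11, 10, 8, 4]
Key observation: the optimum is the walk 4->5->3->1, with weight (-2) + 1 + (-3) = -4.
Optimal value attained by: walk 4->5->3->1.
Answer: (G^⊗3)[4][1] = -4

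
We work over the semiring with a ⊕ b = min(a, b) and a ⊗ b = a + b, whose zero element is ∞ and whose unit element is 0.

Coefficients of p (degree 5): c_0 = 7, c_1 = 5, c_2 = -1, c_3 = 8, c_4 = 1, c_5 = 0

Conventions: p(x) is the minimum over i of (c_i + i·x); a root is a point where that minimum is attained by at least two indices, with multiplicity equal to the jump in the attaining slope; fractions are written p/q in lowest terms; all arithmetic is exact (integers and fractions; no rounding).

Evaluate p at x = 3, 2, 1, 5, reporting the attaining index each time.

p(3) = min(7+0·3=7, 5+1·3=8, -1+2·3=5, 8+3·3=17, 1+4·3=13, 0+5·3=15) = 5 (attained by i=2)
p(2) = min(7+0·2=7, 5+1·2=7, -1+2·2=3, 8+3·2=14, 1+4·2=9, 0+5·2=10) = 3 (attained by i=2)
p(1) = min(7+0·1=7, 5+1·1=6, -1+2·1=1, 8+3·1=11, 1+4·1=5, 0+5·1=5) = 1 (attained by i=2)
p(5) = min(7+0·5=7, 5+1·5=10, -1+2·5=9, 8+3·5=23, 1+4·5=21, 0+5·5=25) = 7 (attained by i=0)
Answer: p(3) = 5; p(2) = 3; p(1) = 1; p(5) = 7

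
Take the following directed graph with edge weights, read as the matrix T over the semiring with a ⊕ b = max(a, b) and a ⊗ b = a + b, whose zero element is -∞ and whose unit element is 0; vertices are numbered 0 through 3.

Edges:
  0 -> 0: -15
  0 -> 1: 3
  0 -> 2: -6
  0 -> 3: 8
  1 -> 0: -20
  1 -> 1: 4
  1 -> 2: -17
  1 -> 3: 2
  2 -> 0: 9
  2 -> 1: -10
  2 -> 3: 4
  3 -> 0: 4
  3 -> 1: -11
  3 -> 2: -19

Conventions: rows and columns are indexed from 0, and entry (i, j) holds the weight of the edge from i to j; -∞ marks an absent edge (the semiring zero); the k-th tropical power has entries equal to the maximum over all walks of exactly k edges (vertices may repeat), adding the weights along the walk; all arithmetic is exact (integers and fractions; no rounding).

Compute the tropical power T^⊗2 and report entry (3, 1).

T^⊗2:
  [12, 7, -11, 5]
  [6, 8, -13, 6]
  [8, 12, 3, 17]
  [-10, 7, -2, 12]
Key observation: the optimum is the walk 3->0->1, with weight 4 + 3 = 7.
Optimal value attained by: walk 3->0->1.
Answer: (T^⊗2)[3][1] = 7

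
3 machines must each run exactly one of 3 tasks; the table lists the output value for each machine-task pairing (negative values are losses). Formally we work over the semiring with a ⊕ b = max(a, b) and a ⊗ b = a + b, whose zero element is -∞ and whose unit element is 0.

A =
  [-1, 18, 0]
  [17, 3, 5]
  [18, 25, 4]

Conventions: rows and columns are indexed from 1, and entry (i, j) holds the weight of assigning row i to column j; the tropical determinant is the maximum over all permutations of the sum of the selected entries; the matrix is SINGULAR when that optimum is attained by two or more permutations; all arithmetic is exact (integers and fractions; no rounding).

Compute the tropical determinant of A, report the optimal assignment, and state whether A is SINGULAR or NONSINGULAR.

σ = (1, 2, 3): (-1) + 3 + 4 = 6
σ = (1, 3, 2): (-1) + 5 + 25 = 29
σ = (2, 1, 3): 18 + 17 + 4 = 39
σ = (2, 3, 1): 18 + 5 + 18 = 41
σ = (3, 1, 2): 0 + 17 + 25 = 42
σ = (3, 2, 1): 0 + 3 + 18 = 21
Optimal value attained by: σ = (3, 1, 2).
Answer: det⊕(A) = 42; verdict: NONSINGULAR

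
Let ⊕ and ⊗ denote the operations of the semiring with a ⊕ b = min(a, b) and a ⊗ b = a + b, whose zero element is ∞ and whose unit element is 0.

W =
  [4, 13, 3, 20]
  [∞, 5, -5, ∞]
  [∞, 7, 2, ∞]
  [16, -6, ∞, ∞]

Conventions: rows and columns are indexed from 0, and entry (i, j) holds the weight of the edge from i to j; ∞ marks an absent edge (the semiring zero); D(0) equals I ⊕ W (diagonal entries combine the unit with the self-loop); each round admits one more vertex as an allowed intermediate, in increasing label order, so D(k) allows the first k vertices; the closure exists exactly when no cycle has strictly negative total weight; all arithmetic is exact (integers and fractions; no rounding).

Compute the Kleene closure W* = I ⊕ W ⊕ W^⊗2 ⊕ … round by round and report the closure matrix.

D(0):
  [0, 13, 3, 20]
  [∞, 0, -5, ∞]
  [∞, 7, 0, ∞]
  [16, -6, ∞, 0]
D(1):
  [0, 13, 3, 20]
  [∞, 0, -5, ∞]
  [∞, 7, 0, ∞]
  [16, -6, 19, 0]
D(2):
  [0, 13, 3, 20]
  [∞, 0, -5, ∞]
  [∞, 7, 0, ∞]
  [16, -6, -11, 0]
D(3):
  [0, 10, 3, 20]
  [∞, 0, -5, ∞]
  [∞, 7, 0, ∞]
  [16, -6, -11, 0]
D(4):
  [0, 10, 3, 20]
  [∞, 0, -5, ∞]
  [∞, 7, 0, ∞]
  [16, -6, -11, 0]
Answer: W* = [[0, 10, 3, 20], [∞, 0, -5, ∞], [∞, 7, 0, ∞], [16, -6, -11, 0]]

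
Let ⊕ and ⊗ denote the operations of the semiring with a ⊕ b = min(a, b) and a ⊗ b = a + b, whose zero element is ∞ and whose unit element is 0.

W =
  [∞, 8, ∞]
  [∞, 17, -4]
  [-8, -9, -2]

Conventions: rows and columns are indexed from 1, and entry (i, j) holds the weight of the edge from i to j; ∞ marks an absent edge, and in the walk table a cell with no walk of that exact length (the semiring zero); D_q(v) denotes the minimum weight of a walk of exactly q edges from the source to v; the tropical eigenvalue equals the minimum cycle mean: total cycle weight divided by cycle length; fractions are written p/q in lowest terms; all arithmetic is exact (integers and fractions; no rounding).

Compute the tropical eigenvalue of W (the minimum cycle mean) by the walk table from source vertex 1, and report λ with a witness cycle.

q=0: [0, ∞, ∞]
q=1: [∞, 8, ∞]
q=2: [∞, 25, 4]
q=3: [-4, -5, 2]
Optimal cycle mean attained by: cycle 2->3->2, total (-4) + (-9), length 2.
Answer: λ = -13/2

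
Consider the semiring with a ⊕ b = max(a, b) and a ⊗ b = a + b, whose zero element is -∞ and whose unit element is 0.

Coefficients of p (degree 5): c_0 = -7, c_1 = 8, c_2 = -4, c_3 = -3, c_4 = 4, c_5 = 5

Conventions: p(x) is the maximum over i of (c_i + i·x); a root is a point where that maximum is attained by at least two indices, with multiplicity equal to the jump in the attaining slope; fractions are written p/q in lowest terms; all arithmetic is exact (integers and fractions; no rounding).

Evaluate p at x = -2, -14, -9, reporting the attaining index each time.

p(-2) = max(-7+0·(-2)=-7, 8+1·(-2)=6, -4+2·(-2)=-8, -3+3·(-2)=-9, 4+4·(-2)=-4, 5+5·(-2)=-5) = 6 (attained by i=1)
p(-14) = max(-7+0·(-14)=-7, 8+1·(-14)=-6, -4+2·(-14)=-32, -3+3·(-14)=-45, 4+4·(-14)=-52, 5+5·(-14)=-65) = -6 (attained by i=1)
p(-9) = max(-7+0·(-9)=-7, 8+1·(-9)=-1, -4+2·(-9)=-22, -3+3·(-9)=-30, 4+4·(-9)=-32, 5+5·(-9)=-40) = -1 (attained by i=1)
Answer: p(-2) = 6; p(-14) = -6; p(-9) = -1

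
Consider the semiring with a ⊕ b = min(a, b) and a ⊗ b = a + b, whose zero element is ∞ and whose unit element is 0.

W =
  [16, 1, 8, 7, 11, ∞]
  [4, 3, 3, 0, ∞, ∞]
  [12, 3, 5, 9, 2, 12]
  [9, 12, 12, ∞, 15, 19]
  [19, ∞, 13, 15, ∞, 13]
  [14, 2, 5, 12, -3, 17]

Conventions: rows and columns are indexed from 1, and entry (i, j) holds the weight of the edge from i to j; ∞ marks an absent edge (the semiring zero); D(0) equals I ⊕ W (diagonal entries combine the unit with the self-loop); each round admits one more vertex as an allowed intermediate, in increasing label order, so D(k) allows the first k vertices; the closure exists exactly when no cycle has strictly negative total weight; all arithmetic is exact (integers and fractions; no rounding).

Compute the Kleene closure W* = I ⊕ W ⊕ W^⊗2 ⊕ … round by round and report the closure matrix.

D(0):
  [0, 1, 8, 7, 11, ∞]
  [4, 0, 3, 0, ∞, ∞]
  [12, 3, 0, 9, 2, 12]
  [9, 12, 12, 0, 15, 19]
  [19, ∞, 13, 15, 0, 13]
  [14, 2, 5, 12, -3, 0]
D(1):
  [0, 1, 8, 7, 11, ∞]
  [4, 0, 3, 0, 15, ∞]
  [12, 3, 0, 9, 2, 12]
  [9, 10, 12, 0, 15, 19]
  [19, 20, 13, 15, 0, 13]
  [14, 2, 5, 12, -3, 0]
D(2):
  [0, 1, 4, 1, 11, ∞]
  [4, 0, 3, 0, 15, ∞]
  [7, 3, 0, 3, 2, 12]
  [9, 10, 12, 0, 15, 19]
  [19, 20, 13, 15, 0, 13]
  [6, 2, 5, 2, -3, 0]
D(3):
  [0, 1, 4, 1, 6, 16]
  [4, 0, 3, 0, 5, 15]
  [7, 3, 0, 3, 2, 12]
  [9, 10, 12, 0, 14, 19]
  [19, 16, 13, 15, 0, 13]
  [6, 2, 5, 2, -3, 0]
D(4):
  [0, 1, 4, 1, 6, 16]
  [4, 0, 3, 0, 5, 15]
  [7, 3, 0, 3, 2, 12]
  [9, 10, 12, 0, 14, 19]
  [19, 16, 13, 15, 0, 13]
  [6, 2, 5, 2, -3, 0]
D(5):
  [0, 1, 4, 1, 6, 16]
  [4, 0, 3, 0, 5, 15]
  [7, 3, 0, 3, 2, 12]
  [9, 10, 12, 0, 14, 19]
  [19, 16, 13, 15, 0, 13]
  [6, 2, 5, 2, -3, 0]
D(6):
  [0, 1, 4, 1, 6, 16]
  [4, 0, 3, 0, 5, 15]
  [7, 3, 0, 3, 2, 12]
  [9, 10, 12, 0, 14, 19]
  [19, 15, 13, 15, 0, 13]
  [6, 2, 5, 2, -3, 0]
Answer: W* = [[0, 1, 4, 1, 6, 16], [4, 0, 3, 0, 5, 15], [7, 3, 0, 3, 2, 12], [9, 10, 12, 0, 14, 19], [19, 15, 13, 15, 0, 13], [6, 2, 5, 2, -3, 0]]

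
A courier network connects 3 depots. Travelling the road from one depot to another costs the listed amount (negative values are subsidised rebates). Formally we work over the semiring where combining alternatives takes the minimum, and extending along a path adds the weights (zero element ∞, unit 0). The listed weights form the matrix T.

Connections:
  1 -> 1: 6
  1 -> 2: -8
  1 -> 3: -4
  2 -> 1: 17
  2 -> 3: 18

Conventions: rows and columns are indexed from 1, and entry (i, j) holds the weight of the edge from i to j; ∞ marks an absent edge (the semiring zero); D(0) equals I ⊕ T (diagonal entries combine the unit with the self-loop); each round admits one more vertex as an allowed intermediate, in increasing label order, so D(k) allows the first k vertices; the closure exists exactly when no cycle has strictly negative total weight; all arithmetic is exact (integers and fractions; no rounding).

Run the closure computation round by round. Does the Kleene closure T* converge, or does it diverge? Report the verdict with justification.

D(0):
  [0, -8, -4]
  [17, 0, 18]
  [∞, ∞, 0]
D(1):
  [0, -8, -4]
  [17, 0, 13]
  [∞, ∞, 0]
D(2):
  [0, -8, -4]
  [17, 0, 13]
  [∞, ∞, 0]
D(3):
  [0, -8, -4]
  [17, 0, 13]
  [∞, ∞, 0]
Key observation: every diagonal entry stays at the unit through all rounds, so no improving cycle exists.
Answer: CONVERGES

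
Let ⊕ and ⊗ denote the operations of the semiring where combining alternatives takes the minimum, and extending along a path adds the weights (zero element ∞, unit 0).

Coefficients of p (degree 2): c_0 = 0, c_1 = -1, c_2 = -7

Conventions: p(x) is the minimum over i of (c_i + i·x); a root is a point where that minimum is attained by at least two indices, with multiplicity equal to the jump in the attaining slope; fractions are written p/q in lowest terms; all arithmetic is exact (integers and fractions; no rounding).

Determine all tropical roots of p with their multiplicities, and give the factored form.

hull edge (i=0, c=0) to (i=2, c=-7): slope -7/2, span 2
Factored form: p(x) = -7 ⊗ (x ⊕ 7/2) ⊗ (x ⊕ 7/2)
Answer: roots = 7/2 (mult 2)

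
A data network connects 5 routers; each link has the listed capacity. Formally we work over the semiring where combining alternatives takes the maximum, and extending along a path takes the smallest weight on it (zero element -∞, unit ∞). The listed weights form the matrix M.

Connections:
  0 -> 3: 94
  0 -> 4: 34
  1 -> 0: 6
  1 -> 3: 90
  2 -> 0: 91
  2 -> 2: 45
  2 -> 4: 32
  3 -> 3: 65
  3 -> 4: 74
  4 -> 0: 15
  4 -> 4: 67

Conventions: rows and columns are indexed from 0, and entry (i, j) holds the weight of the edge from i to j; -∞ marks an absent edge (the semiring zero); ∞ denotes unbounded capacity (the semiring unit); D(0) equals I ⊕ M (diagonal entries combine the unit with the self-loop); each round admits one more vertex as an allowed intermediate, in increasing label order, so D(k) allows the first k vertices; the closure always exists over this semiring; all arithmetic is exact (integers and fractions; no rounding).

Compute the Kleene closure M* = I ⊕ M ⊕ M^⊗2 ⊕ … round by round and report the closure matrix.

D(0):
  [∞, -∞, -∞, 94, 34]
  [6, ∞, -∞, 90, -∞]
  [91, -∞, ∞, -∞, 32]
  [-∞, -∞, -∞, ∞, 74]
  [15, -∞, -∞, -∞, ∞]
D(1):
  [∞, -∞, -∞, 94, 34]
  [6, ∞, -∞, 90, 6]
  [91, -∞, ∞, 91, 34]
  [-∞, -∞, -∞, ∞, 74]
  [15, -∞, -∞, 15, ∞]
D(2):
  [∞, -∞, -∞, 94, 34]
  [6, ∞, -∞, 90, 6]
  [91, -∞, ∞, 91, 34]
  [-∞, -∞, -∞, ∞, 74]
  [15, -∞, -∞, 15, ∞]
D(3):
  [∞, -∞, -∞, 94, 34]
  [6, ∞, -∞, 90, 6]
  [91, -∞, ∞, 91, 34]
  [-∞, -∞, -∞, ∞, 74]
  [15, -∞, -∞, 15, ∞]
D(4):
  [∞, -∞, -∞, 94, 74]
  [6, ∞, -∞, 90, 74]
  [91, -∞, ∞, 91, 74]
  [-∞, -∞, -∞, ∞, 74]
  [15, -∞, -∞, 15, ∞]
D(5):
  [∞, -∞, -∞, 94, 74]
  [15, ∞, -∞, 90, 74]
  [91, -∞, ∞, 91, 74]
  [15, -∞, -∞, ∞, 74]
  [15, -∞, -∞, 15, ∞]
Answer: M* = [[∞, -∞, -∞, 94, 74], [15, ∞, -∞, 90, 74], [91, -∞, ∞, 91, 74], [15, -∞, -∞, ∞, 74], [15, -∞, -∞, 15, ∞]]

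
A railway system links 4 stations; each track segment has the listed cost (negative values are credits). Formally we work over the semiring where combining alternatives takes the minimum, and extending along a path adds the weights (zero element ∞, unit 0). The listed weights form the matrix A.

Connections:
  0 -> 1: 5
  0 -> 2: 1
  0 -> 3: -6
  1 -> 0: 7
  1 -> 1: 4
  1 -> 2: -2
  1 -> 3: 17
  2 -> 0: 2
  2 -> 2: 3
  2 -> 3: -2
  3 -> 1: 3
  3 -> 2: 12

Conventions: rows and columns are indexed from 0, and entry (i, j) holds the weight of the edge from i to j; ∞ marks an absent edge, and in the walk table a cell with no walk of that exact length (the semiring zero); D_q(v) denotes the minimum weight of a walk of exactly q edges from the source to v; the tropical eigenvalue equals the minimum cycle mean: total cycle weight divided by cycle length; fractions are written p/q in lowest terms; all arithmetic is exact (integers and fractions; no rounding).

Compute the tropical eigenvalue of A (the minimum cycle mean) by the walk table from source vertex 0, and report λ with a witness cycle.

q=0: [0, ∞, ∞, ∞]
q=1: [∞, 5, 1, -6]
q=2: [3, -3, 3, -1]
q=3: [4, 1, -5, -3]
q=4: [-3, 0, -2, -7]
Optimal cycle mean attained by: cycle 0->3->1->2->0, total (-6) + 3 + (-2) + 2, length 4.
Answer: λ = -3/4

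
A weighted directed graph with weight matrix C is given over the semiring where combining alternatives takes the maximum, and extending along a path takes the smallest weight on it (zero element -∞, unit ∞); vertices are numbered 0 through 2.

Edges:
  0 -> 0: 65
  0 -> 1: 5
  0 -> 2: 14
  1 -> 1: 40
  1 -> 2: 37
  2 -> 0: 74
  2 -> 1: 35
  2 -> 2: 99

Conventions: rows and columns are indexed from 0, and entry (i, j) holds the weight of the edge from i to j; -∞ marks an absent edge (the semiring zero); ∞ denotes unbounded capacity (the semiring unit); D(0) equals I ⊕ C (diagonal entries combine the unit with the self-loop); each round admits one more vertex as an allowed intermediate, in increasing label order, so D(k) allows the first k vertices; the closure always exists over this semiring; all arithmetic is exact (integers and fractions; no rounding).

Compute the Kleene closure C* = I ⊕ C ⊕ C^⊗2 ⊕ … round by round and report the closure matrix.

D(0):
  [∞, 5, 14]
  [-∞, ∞, 37]
  [74, 35, ∞]
D(1):
  [∞, 5, 14]
  [-∞, ∞, 37]
  [74, 35, ∞]
D(2):
  [∞, 5, 14]
  [-∞, ∞, 37]
  [74, 35, ∞]
D(3):
  [∞, 14, 14]
  [37, ∞, 37]
  [74, 35, ∞]
Answer: C* = [[∞, 14, 14], [37, ∞, 37], [74, 35, ∞]]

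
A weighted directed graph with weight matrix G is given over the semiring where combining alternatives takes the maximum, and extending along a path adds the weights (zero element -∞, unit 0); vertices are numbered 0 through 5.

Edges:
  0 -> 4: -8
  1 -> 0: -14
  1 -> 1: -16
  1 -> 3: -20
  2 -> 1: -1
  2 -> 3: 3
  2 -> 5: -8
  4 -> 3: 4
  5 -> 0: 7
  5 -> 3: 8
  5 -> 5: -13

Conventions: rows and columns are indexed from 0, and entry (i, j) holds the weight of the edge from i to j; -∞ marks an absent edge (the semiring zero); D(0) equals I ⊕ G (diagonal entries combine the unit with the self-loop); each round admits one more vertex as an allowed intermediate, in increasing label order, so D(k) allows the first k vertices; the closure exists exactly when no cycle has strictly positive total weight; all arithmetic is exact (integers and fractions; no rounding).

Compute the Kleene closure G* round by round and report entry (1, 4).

D(0):
  [0, -∞, -∞, -∞, -8, -∞]
  [-14, 0, -∞, -20, -∞, -∞]
  [-∞, -1, 0, 3, -∞, -8]
  [-∞, -∞, -∞, 0, -∞, -∞]
  [-∞, -∞, -∞, 4, 0, -∞]
  [7, -∞, -∞, 8, -∞, 0]
D(1):
  [0, -∞, -∞, -∞, -8, -∞]
  [-14, 0, -∞, -20, -22, -∞]
  [-∞, -1, 0, 3, -∞, -8]
  [-∞, -∞, -∞, 0, -∞, -∞]
  [-∞, -∞, -∞, 4, 0, -∞]
  [7, -∞, -∞, 8, -1, 0]
D(2):
  [0, -∞, -∞, -∞, -8, -∞]
  [-14, 0, -∞, -20, -22, -∞]
  [-15, -1, 0, 3, -23, -8]
  [-∞, -∞, -∞, 0, -∞, -∞]
  [-∞, -∞, -∞, 4, 0, -∞]
  [7, -∞, -∞, 8, -1, 0]
D(3):
  [0, -∞, -∞, -∞, -8, -∞]
  [-14, 0, -∞, -20, -22, -∞]
  [-15, -1, 0, 3, -23, -8]
  [-∞, -∞, -∞, 0, -∞, -∞]
  [-∞, -∞, -∞, 4, 0, -∞]
  [7, -∞, -∞, 8, -1, 0]
D(4):
  [0, -∞, -∞, -∞, -8, -∞]
  [-14, 0, -∞, -20, -22, -∞]
  [-15, -1, 0, 3, -23, -8]
  [-∞, -∞, -∞, 0, -∞, -∞]
  [-∞, -∞, -∞, 4, 0, -∞]
  [7, -∞, -∞, 8, -1, 0]
D(5):
  [0, -∞, -∞, -4, -8, -∞]
  [-14, 0, -∞, -18, -22, -∞]
  [-15, -1, 0, 3, -23, -8]
  [-∞, -∞, -∞, 0, -∞, -∞]
  [-∞, -∞, -∞, 4, 0, -∞]
  [7, -∞, -∞, 8, -1, 0]
D(6):
  [0, -∞, -∞, -4, -8, -∞]
  [-14, 0, -∞, -18, -22, -∞]
  [-1, -1, 0, 3, -9, -8]
  [-∞, -∞, -∞, 0, -∞, -∞]
  [-∞, -∞, -∞, 4, 0, -∞]
  [7, -∞, -∞, 8, -1, 0]
Answer: G*[1][4] = -22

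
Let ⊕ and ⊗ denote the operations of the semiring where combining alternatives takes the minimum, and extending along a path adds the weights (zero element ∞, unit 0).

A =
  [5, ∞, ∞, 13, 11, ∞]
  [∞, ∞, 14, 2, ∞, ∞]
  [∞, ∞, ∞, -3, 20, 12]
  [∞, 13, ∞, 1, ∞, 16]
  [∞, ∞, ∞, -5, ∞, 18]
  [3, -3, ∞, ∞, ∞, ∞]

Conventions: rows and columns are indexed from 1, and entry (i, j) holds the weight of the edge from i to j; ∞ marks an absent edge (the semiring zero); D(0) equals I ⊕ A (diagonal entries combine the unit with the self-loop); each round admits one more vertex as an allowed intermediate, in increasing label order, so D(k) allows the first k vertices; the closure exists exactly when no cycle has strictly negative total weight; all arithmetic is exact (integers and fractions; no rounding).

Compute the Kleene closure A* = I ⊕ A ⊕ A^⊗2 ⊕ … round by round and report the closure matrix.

D(0):
  [0, ∞, ∞, 13, 11, ∞]
  [∞, 0, 14, 2, ∞, ∞]
  [∞, ∞, 0, -3, 20, 12]
  [∞, 13, ∞, 0, ∞, 16]
  [∞, ∞, ∞, -5, 0, 18]
  [3, -3, ∞, ∞, ∞, 0]
D(1):
  [0, ∞, ∞, 13, 11, ∞]
  [∞, 0, 14, 2, ∞, ∞]
  [∞, ∞, 0, -3, 20, 12]
  [∞, 13, ∞, 0, ∞, 16]
  [∞, ∞, ∞, -5, 0, 18]
  [3, -3, ∞, 16, 14, 0]
D(2):
  [0, ∞, ∞, 13, 11, ∞]
  [∞, 0, 14, 2, ∞, ∞]
  [∞, ∞, 0, -3, 20, 12]
  [∞, 13, 27, 0, ∞, 16]
  [∞, ∞, ∞, -5, 0, 18]
  [3, -3, 11, -1, 14, 0]
D(3):
  [0, ∞, ∞, 13, 11, ∞]
  [∞, 0, 14, 2, 34, 26]
  [∞, ∞, 0, -3, 20, 12]
  [∞, 13, 27, 0, 47, 16]
  [∞, ∞, ∞, -5, 0, 18]
  [3, -3, 11, -1, 14, 0]
D(4):
  [0, 26, 40, 13, 11, 29]
  [∞, 0, 14, 2, 34, 18]
  [∞, 10, 0, -3, 20, 12]
  [∞, 13, 27, 0, 47, 16]
  [∞, 8, 22, -5, 0, 11]
  [3, -3, 11, -1, 14, 0]
D(5):
  [0, 19, 33, 6, 11, 22]
  [∞, 0, 14, 2, 34, 18]
  [∞, 10, 0, -3, 20, 12]
  [∞, 13, 27, 0, 47, 16]
  [∞, 8, 22, -5, 0, 11]
  [3, -3, 11, -1, 14, 0]
D(6):
  [0, 19, 33, 6, 11, 22]
  [21, 0, 14, 2, 32, 18]
  [15, 9, 0, -3, 20, 12]
  [19, 13, 27, 0, 30, 16]
  [14, 8, 22, -5, 0, 11]
  [3, -3, 11, -1, 14, 0]
Answer: A* = [[0, 19, 33, 6, 11, 22], [21, 0, 14, 2, 32, 18], [15, 9, 0, -3, 20, 12], [19, 13, 27, 0, 30, 16], [14, 8, 22, -5, 0, 11], [3, -3, 11, -1, 14, 0]]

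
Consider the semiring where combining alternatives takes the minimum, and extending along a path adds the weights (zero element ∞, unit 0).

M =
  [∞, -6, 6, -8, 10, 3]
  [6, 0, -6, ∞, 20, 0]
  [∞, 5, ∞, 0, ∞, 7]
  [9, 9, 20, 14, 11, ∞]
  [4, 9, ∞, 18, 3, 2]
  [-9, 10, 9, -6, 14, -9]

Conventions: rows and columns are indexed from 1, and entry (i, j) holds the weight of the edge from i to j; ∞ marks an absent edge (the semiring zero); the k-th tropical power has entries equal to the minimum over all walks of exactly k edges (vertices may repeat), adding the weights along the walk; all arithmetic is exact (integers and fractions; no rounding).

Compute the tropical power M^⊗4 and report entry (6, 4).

M^⊗2:
  [-6, -6, -12, -3, 3, -6]
  [-9, -1, -6, -6, 14, -9]
  [-2, 5, -1, 1, 11, -2]
  [15, 3, 3, 1, 14, 9]
  [-7, -2, 3, -4, 6, -7]
  [-18, -15, -3, -17, 1, -18]
M^⊗3:
  [-15, -12, -12, -14, 4, -15]
  [-18, -15, -7, -17, 1, -18]
  [-11, -8, -1, -10, 8, -11]
  [0, 3, -3, 3, 12, 0]
  [-16, -13, -8, -15, 3, -16]
  [-27, -24, -21, -26, -8, -27]
M^⊗4:
  [-24, -21, -18, -23, -5, -24]
  [-27, -24, -21, -26, -8, -27]
  [-20, -17, -14, -19, -1, -20]
  [-9, -6, -3, -8, 10, -9]
  [-25, -22, -19, -24, -6, -25]
  [-36, -33, -30, -35, -17, -36]
Key observation: the optimum is the walk 6->6->6->1->4, with weight (-9) + (-9) + (-9) + (-8) = -35.
Optimal value attained by: walk 6->6->6->1->4.
Answer: (M^⊗4)[6][4] = -35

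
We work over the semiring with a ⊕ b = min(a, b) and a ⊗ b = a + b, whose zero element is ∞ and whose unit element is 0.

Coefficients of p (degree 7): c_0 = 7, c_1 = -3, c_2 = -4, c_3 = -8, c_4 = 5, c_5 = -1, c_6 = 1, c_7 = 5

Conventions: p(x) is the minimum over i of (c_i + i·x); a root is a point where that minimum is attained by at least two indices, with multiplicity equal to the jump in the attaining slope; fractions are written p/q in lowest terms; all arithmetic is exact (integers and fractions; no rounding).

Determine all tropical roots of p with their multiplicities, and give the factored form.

hull edge (i=0, c=7) to (i=1, c=-3): slope -10, span 1
hull edge (i=1, c=-3) to (i=3, c=-8): slope -5/2, span 2
hull edge (i=3, c=-8) to (i=6, c=1): slope 3, span 3
hull edge (i=6, c=1) to (i=7, c=5): slope 4, span 1
Factored form: p(x) = 5 ⊗ (x ⊕ (-4)) ⊗ (x ⊕ (-3)) ⊗ (x ⊕ (-3)) ⊗ (x ⊕ (-3)) ⊗ (x ⊕ 5/2) ⊗ (x ⊕ 5/2) ⊗ (x ⊕ 10)
Answer: roots = -4 (mult 1), -3 (mult 3), 5/2 (mult 2), 10 (mult 1)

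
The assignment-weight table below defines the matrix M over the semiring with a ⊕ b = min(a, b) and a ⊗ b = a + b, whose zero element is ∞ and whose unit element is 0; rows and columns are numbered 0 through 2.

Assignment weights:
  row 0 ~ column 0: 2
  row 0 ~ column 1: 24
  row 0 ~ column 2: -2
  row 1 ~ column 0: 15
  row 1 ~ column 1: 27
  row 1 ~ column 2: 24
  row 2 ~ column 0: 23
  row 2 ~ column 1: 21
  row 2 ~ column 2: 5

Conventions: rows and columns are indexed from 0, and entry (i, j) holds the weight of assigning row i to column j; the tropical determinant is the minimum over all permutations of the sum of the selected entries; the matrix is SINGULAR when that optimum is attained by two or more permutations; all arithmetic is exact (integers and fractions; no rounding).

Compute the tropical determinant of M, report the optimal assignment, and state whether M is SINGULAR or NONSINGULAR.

σ = (0, 1, 2): 2 + 27 + 5 = 34
σ = (0, 2, 1): 2 + 24 + 21 = 47
σ = (1, 0, 2): 24 + 15 + 5 = 44
σ = (1, 2, 0): 24 + 24 + 23 = 71
σ = (2, 0, 1): (-2) + 15 + 21 = 34
σ = (2, 1, 0): (-2) + 27 + 23 = 48
Optimal value attained by: σ = (0, 1, 2).
Answer: det⊕(M) = 34; verdict: SINGULAR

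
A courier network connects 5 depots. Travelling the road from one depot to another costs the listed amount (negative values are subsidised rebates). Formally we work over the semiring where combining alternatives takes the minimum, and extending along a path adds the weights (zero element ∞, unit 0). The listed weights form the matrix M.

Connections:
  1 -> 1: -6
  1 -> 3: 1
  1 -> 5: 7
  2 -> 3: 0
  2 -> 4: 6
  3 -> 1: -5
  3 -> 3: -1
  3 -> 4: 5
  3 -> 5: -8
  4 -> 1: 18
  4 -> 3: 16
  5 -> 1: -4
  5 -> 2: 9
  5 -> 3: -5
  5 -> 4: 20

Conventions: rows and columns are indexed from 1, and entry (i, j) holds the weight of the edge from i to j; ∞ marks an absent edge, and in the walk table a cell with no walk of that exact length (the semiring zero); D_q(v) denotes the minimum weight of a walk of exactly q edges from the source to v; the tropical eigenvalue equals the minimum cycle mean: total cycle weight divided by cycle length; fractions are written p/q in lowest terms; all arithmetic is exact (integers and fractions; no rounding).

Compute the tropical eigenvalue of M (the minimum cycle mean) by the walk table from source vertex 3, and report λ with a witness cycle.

q=0: [∞, ∞, 0, ∞, ∞]
q=1: [-5, ∞, -1, 5, -8]
q=2: [-12, 1, -13, 4, -9]
q=3: [-18, 0, -14, -8, -21]
q=4: [-25, -12, -26, -9, -22]
q=5: [-31, -13, -27, -21, -34]
Optimal cycle mean attained by: cycle 3->5->3, total (-8) + (-5), length 2.
Answer: λ = -13/2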